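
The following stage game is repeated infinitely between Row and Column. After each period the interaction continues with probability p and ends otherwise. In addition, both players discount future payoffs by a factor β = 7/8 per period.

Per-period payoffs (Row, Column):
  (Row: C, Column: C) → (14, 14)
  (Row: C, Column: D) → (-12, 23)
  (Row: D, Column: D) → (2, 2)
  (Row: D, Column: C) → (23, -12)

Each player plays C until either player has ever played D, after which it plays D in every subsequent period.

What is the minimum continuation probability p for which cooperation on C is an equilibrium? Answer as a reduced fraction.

With continuation probability p and discount β, the effective per-period discount factor is βp.
Grim-trigger IC: βp ≥ (23−14)/(23−2) = 3/7.
So p ≥ (3/7)/(7/8) = 24/49.

24/49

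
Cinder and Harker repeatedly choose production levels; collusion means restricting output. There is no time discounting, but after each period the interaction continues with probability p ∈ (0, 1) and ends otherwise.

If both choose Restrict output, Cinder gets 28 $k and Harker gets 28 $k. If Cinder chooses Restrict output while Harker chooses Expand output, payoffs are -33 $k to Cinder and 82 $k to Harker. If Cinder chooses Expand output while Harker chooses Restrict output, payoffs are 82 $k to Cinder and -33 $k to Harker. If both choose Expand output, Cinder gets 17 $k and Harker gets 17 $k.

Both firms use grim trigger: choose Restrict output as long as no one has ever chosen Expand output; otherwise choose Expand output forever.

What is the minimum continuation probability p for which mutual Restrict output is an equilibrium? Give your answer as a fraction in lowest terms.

54/65

Expected cooperation value is 28 + p·28 + p²·28 + … = 28/(1−p); deviation gives 82 + p·17/(1−p).
28 ≥ 82(1−p) + 17p ⇒ 65p ≥ 54 ⇒ p ≥ 54/65.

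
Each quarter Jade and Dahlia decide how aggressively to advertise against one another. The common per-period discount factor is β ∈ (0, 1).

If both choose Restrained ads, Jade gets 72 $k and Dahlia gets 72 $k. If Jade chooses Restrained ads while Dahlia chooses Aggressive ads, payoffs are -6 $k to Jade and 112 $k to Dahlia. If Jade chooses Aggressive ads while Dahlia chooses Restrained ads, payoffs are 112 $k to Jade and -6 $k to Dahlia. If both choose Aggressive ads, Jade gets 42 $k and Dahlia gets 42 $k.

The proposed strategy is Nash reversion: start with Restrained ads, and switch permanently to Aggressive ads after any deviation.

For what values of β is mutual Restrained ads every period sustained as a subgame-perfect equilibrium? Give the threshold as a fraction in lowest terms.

72/(1−β) ≥ 112 + 42β/(1−β)
72 ≥ 112 − 70β
β ≥ 40/70 = 4/7.

4/7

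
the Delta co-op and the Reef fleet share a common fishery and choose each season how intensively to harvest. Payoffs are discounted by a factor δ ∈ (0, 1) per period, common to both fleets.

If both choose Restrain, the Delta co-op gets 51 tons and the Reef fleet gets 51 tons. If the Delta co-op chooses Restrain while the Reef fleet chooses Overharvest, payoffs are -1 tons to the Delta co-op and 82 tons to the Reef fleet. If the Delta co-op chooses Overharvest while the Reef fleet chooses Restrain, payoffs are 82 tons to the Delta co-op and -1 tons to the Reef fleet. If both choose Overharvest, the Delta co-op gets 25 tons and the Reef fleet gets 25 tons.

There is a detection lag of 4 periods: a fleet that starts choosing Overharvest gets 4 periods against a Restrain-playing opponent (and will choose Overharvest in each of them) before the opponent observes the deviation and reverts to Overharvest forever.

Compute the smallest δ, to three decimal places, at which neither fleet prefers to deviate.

0.859

Deviating for the 4 undetected periods gains 82−51 = 31 per period over cooperation, then loses 51−25 = 26 per period forever once punishment starts.
Gain: 31(1 + δ + … + δ^3); loss: 26·δ^4/(1−δ).
No profitable deviation ⇔ 31(1−δ^4) ≤ 26·δ^4, i.e. δ^4 ≥ 31/(31+26) = 31/57.
Hence δ ≥ (31/57)^(1/4) ≈ 0.859.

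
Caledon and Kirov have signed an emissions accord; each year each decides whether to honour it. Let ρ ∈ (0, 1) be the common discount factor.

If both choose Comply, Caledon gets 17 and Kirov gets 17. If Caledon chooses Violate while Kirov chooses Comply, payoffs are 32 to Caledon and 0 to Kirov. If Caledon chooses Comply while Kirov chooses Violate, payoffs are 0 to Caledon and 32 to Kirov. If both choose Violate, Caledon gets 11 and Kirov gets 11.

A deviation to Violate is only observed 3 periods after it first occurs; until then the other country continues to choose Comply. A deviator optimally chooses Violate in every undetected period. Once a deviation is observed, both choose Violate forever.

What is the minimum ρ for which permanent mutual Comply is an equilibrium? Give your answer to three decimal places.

The best deviation is to choose Violate for all 3 undetected periods, earning 32 each, then 11 forever once detected.
Deviation value: 32(1−ρ^3)/(1−ρ) + 11ρ^3/(1−ρ); cooperation value: 17/(1−ρ).
IC: 17 ≥ 32(1−ρ^3) + 11ρ^3 = 32 − 21ρ^3.
So ρ^3 ≥ 15/21 = 5/7, giving ρ ≥ (5/7)^(1/3) ≈ 0.894.

0.894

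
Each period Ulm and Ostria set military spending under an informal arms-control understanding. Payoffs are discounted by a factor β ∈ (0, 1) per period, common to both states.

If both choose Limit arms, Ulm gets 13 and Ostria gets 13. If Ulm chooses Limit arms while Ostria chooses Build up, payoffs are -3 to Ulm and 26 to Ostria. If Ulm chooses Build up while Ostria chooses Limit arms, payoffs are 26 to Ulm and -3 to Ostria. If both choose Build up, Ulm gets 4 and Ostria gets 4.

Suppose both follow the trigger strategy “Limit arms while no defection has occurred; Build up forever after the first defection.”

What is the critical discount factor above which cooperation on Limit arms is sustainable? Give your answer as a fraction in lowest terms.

13/22

Cooperation forever yields 13 each period: 13/(1−β).
Deviating yields 26 once, then 4 forever: 26 + 4β/(1−β).
No profitable deviation requires 13/(1−β) ≥ 26 + 4β/(1−β).
Multiplying by (1−β): 13 ≥ 26(1−β) + 4β = 26 − 22β.
So 22β ≥ 13, i.e. β ≥ 13/22.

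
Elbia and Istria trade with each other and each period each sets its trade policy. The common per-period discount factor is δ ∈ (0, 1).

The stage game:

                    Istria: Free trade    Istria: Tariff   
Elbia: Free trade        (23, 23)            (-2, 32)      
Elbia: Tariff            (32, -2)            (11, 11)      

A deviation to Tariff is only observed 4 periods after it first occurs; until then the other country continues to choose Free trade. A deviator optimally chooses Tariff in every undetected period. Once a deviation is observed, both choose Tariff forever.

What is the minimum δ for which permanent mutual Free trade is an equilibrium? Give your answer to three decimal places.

0.809

A deviator earns 32 for 4 periods, then 11 forever; cooperating earns 23 forever. Multiplying the IC by (1−δ):
23 ≥ 32(1−δ^4) + 11δ^4, so 21·δ^4 ≥ 9 and δ^4 ≥ 3/7.
δ ≥ (3/7)^(1/4) ≈ 0.809.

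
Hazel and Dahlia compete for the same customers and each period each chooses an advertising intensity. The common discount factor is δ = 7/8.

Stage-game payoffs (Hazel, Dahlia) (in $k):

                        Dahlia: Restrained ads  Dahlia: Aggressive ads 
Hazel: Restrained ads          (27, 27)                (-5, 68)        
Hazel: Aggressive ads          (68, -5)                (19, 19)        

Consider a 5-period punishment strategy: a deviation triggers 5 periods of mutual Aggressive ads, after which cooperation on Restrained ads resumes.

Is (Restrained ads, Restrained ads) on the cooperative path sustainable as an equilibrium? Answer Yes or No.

No

IC: δ+…+δ^5 ≥ (68−27)/(27−19) = 41/8.
At δ = 7/8: partial sum = 3.4096 < 5.1250. Cooperation not sustainable.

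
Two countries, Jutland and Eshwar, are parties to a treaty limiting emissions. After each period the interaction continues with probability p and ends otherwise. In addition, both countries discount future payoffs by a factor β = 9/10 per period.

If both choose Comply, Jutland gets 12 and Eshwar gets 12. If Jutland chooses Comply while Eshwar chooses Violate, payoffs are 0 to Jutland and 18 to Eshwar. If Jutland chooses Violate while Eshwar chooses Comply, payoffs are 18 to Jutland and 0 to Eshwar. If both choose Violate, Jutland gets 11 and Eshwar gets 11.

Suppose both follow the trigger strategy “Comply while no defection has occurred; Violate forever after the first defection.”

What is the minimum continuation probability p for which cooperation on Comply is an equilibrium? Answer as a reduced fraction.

Expected continuation weight on next period's payoff is β·p = 9/10·p, which plays the role of the discount factor.
Cooperation requires 9/10·p ≥ (18−12)/(18−11) = 6/7, hence p ≥ 20/21.

20/21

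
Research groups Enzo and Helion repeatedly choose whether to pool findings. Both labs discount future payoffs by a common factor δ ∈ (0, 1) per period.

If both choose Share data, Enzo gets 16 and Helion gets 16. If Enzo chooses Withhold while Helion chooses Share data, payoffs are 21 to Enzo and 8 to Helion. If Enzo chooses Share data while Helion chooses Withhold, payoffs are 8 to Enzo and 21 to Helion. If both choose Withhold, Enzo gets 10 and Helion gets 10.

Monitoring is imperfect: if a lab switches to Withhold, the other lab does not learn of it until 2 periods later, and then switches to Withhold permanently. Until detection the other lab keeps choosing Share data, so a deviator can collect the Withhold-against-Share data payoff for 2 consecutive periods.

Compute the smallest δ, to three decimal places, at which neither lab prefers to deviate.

0.674

A deviator earns 21 for 2 periods, then 10 forever; cooperating earns 16 forever. Multiplying the IC by (1−δ):
16 ≥ 21(1−δ^2) + 10δ^2, so 11·δ^2 ≥ 5 and δ^2 ≥ 5/11.
δ ≥ (5/11)^(1/2) ≈ 0.674.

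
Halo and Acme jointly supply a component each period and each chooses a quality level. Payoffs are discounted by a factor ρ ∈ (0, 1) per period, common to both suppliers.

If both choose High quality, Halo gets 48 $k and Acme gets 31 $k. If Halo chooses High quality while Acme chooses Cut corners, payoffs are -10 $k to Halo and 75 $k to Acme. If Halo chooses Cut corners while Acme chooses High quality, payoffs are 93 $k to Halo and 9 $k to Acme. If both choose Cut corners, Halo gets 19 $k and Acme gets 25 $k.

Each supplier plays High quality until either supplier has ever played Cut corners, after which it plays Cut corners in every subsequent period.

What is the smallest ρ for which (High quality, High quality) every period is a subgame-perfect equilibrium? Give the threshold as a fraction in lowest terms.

Halo: cooperation gives 48 each period; deviation gives 93 once then 19 forever.
  48/(1−ρ) ≥ 93 + 19ρ/(1−ρ) ⇒ ρ ≥ 45/74.
Acme: cooperation gives 31 each period; deviation gives 75 once then 25 forever.
  ρ ≥ 44/50 = 22/25.
Both must hold, so the binding constraint is Acme's: ρ ≥ 22/25.

22/25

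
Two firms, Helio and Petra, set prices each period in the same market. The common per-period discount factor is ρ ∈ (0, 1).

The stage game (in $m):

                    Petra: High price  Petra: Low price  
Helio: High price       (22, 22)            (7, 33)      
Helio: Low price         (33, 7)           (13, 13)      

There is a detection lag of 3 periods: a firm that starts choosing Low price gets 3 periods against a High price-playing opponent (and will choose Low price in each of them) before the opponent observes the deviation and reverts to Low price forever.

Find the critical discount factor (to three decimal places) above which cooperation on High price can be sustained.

0.819

Deviating for the 3 undetected periods gains 33−22 = 11 per period over cooperation, then loses 22−13 = 9 per period forever once punishment starts.
Gain: 11(1 + ρ + … + ρ^2); loss: 9·ρ^3/(1−ρ).
No profitable deviation ⇔ 11(1−ρ^3) ≤ 9·ρ^3, i.e. ρ^3 ≥ 11/(11+9) = 11/20.
Hence ρ ≥ (11/20)^(1/3) ≈ 0.819.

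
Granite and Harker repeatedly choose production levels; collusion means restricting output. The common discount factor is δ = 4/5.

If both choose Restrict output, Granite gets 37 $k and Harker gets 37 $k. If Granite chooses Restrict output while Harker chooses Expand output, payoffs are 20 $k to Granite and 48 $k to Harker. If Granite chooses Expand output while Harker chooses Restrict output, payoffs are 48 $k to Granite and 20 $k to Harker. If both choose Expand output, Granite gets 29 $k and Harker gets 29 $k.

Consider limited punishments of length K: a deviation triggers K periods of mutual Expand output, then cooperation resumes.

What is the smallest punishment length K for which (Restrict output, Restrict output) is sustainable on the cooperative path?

IC: δ(1−δ^K)/(1−δ) ≥ (48−37)/(37−29) = 11/8.
With δ = 4/5: need 1 − δ^K ≥ 11/8·(1−4/5)/(4/5), i.e. δ^K ≤ 0.6562.
Since (4/5)^1 = 0.8000 and (4/5)^2 = 0.6400, the smallest such K is 2.

2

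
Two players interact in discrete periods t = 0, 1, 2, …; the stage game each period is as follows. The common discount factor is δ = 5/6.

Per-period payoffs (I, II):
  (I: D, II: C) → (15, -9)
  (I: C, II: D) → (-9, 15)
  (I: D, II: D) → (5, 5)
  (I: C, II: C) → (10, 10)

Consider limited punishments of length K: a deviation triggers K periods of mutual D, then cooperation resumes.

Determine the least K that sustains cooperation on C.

2

Need Σ_{k=1}^{K} δ^k ≥ (15−10)/(10−5) = 1.0000 at δ = 5/6.
At K = 1 the sum is 0.8333 < 1.0000; at K = 2 it is 1.5278 ≥ 1.0000.
So the minimum punishment length is K = 2.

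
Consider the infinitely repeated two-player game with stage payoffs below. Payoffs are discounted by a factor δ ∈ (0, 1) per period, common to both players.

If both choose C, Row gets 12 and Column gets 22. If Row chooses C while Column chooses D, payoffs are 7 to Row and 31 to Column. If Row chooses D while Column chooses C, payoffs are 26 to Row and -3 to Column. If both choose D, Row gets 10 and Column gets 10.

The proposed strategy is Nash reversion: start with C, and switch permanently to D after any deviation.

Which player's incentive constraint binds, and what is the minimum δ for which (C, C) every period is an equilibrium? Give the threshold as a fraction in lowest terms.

Row's threshold: (26−12)/(26−10) = 7/8.
Column's threshold: (31−22)/(31−10) = 3/7.
7/8 > 3/7, so Row binds and δ* = 7/8.

Row; δ ≥ 7/8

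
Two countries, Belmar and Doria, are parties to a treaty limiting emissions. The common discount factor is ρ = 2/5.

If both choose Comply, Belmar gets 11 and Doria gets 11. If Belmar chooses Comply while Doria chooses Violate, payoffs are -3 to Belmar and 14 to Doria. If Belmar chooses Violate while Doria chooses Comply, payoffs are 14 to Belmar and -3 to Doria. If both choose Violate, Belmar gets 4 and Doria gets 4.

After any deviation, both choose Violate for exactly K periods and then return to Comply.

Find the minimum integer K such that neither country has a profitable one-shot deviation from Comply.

2

IC: ρ(1−ρ^K)/(1−ρ) ≥ (14−11)/(11−4) = 3/7.
With ρ = 2/5: need 1 − ρ^K ≥ 3/7·(1−2/5)/(2/5), i.e. ρ^K ≤ 0.3571.
Since (2/5)^1 = 0.4000 and (2/5)^2 = 0.1600, the smallest such K is 2.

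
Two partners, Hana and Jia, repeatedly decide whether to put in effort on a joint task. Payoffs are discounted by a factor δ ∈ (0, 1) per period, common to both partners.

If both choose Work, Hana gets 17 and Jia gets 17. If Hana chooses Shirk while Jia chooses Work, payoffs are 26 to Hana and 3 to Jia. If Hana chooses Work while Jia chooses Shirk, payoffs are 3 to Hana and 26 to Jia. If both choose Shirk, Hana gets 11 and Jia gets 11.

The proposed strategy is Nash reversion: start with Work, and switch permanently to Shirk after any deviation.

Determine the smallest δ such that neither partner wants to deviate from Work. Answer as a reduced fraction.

3/5

Cooperation forever yields 17 each period: 17/(1−δ).
Deviating yields 26 once, then 11 forever: 26 + 11δ/(1−δ).
No profitable deviation requires 17/(1−δ) ≥ 26 + 11δ/(1−δ).
Multiplying by (1−δ): 17 ≥ 26(1−δ) + 11δ = 26 − 15δ.
So 15δ ≥ 9, i.e. δ ≥ 9/15 = 3/5.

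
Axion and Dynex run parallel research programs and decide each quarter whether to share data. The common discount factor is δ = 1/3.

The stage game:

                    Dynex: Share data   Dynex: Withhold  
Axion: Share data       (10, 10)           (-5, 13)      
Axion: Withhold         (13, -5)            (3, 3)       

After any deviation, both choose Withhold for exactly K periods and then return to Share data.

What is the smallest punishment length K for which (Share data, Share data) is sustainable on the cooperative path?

IC: δ(1−δ^K)/(1−δ) ≥ (13−10)/(10−3) = 3/7.
With δ = 1/3: need 1 − δ^K ≥ 3/7·(1−1/3)/(1/3), i.e. δ^K ≤ 0.1429.
Since (1/3)^1 = 0.3333 and (1/3)^2 = 0.1111, the smallest such K is 2.

2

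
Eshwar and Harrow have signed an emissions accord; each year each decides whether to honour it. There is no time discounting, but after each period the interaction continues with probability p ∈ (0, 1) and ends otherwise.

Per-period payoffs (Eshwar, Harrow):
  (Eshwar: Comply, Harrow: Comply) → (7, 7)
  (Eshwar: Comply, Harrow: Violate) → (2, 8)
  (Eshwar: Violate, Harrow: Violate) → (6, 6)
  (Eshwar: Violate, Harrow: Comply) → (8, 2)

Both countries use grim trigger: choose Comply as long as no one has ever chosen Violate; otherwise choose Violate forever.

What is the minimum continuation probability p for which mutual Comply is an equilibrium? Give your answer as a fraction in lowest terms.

Expected cooperation value is 7 + p·7 + p²·7 + … = 7/(1−p); deviation gives 8 + p·6/(1−p).
7 ≥ 8(1−p) + 6p ⇒ 2p ≥ 1 ⇒ p ≥ 1/2.

1/2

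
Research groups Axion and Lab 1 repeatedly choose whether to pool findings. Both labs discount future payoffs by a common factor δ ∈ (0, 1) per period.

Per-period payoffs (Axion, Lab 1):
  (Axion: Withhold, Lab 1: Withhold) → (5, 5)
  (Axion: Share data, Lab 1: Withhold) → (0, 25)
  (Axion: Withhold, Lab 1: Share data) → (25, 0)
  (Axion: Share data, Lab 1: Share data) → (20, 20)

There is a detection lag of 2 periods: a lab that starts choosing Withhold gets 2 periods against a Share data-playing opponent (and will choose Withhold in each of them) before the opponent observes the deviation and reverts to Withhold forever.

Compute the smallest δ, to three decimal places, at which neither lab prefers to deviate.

0.500

A deviator earns 25 for 2 periods, then 5 forever; cooperating earns 20 forever. Multiplying the IC by (1−δ):
20 ≥ 25(1−δ^2) + 5δ^2, so 20·δ^2 ≥ 5 and δ^2 ≥ 1/4.
δ ≥ (1/4)^(1/2) ≈ 0.500.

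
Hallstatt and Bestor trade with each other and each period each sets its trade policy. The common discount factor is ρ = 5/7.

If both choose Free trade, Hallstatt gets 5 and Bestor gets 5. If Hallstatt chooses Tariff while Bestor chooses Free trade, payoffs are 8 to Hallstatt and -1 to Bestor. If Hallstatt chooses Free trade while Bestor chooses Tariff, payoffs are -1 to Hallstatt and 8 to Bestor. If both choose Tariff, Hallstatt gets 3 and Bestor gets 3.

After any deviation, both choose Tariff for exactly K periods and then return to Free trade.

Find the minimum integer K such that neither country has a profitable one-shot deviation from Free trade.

3

No profitable deviation requires (5−3)(ρ+…+ρ^K) ≥ 8−5, i.e. ρ+…+ρ^K ≥ 3/2 ≈ 1.5000.
With ρ = 5/7, the partial sums are K=1: 0.7143, K=2: 1.2245, K=3: 1.5889.
K = 3 is the first length at which the sum reaches 1.5000.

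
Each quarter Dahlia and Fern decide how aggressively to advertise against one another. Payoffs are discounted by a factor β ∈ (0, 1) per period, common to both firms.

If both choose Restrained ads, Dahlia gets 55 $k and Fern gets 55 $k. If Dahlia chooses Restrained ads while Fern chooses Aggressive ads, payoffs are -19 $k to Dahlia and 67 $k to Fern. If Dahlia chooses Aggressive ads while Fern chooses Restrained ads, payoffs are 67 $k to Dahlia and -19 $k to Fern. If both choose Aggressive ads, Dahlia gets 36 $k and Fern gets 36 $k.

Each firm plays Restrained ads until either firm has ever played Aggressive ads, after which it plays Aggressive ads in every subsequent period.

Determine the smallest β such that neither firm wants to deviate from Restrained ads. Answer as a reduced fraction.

12/31

Under grim trigger the critical discount factor is (T−C)/(T−P) with T = 67, C = 55, P = 36.
β* = (67−55)/(67−36) = 12/31.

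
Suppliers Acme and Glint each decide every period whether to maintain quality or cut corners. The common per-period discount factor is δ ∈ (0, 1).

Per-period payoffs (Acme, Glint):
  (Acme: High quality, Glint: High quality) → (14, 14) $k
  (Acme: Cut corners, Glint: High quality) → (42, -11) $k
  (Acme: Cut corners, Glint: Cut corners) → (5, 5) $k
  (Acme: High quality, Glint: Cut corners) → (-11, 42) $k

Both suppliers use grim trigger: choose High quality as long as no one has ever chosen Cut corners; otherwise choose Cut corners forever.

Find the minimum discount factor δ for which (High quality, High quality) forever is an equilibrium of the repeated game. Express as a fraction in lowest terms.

28/37

One-period gain from deviating is 42 − 14 = 28. The loss is 14 − 5 = 9 in every subsequent period, with present value 9·δ/(1−δ).
Deviation is unprofitable when 9·δ/(1−δ) ≥ 28, i.e. δ/(1−δ) ≥ 28/9.
Equivalently δ ≥ 28/(28+9) = 28/37.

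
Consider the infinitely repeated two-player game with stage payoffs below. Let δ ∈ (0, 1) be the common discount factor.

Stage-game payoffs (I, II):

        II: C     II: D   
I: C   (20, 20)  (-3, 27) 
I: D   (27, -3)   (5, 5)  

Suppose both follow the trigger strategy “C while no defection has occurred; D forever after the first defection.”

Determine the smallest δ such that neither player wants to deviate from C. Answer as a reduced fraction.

7/22

One-period gain from deviating is 27 − 20 = 7. The loss is 20 − 5 = 15 in every subsequent period, with present value 15·δ/(1−δ).
Deviation is unprofitable when 15·δ/(1−δ) ≥ 7, i.e. δ/(1−δ) ≥ 7/15.
Equivalently δ ≥ 7/(7+15) = 7/22.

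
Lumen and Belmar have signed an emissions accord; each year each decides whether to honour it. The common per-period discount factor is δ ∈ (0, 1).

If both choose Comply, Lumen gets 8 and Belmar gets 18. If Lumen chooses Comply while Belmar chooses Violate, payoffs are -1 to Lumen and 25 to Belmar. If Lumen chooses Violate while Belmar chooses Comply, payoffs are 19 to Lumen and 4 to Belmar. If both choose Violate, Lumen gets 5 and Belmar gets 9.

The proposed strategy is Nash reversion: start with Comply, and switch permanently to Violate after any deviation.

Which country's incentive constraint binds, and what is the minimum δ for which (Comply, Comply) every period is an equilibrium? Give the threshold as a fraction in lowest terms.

Lumen; δ ≥ 11/14

Lumen's threshold: (19−8)/(19−5) = 11/14.
Belmar's threshold: (25−18)/(25−9) = 7/16.
11/14 > 7/16, so Lumen binds and δ* = 11/14.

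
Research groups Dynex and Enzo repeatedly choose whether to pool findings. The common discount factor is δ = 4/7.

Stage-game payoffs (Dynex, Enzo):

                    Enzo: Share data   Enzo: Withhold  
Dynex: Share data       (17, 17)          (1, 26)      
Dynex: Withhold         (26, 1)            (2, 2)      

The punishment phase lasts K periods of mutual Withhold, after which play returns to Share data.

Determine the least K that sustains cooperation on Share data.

No profitable deviation requires (17−2)(δ+…+δ^K) ≥ 26−17, i.e. δ+…+δ^K ≥ 3/5 ≈ 0.6000.
With δ = 4/7, the partial sums are K=1: 0.5714, K=2: 0.8980.
K = 2 is the first length at which the sum reaches 0.6000.

2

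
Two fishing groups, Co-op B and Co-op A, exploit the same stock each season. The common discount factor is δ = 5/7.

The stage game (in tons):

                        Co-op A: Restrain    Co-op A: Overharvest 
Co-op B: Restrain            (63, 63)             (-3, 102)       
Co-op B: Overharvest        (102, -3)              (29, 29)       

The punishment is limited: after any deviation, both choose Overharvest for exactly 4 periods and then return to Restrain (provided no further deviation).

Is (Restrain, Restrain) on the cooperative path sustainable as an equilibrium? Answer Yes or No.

Yes

IC: δ+…+δ^4 ≥ (102−63)/(63−29) = 39/34.
At δ = 5/7: partial sum = 1.8492 ≥ 1.1471. Cooperation sustainable.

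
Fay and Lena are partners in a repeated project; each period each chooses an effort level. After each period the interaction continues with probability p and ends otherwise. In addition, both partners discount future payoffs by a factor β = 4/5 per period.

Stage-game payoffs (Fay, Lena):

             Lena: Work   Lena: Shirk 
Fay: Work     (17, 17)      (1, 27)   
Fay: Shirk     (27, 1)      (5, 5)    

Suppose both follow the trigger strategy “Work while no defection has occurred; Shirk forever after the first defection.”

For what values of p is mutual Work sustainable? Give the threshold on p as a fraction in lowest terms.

With continuation probability p and discount β, the effective per-period discount factor is βp.
Grim-trigger IC: βp ≥ (27−17)/(27−5) = 5/11.
So p ≥ (5/11)/(4/5) = 25/44.

25/44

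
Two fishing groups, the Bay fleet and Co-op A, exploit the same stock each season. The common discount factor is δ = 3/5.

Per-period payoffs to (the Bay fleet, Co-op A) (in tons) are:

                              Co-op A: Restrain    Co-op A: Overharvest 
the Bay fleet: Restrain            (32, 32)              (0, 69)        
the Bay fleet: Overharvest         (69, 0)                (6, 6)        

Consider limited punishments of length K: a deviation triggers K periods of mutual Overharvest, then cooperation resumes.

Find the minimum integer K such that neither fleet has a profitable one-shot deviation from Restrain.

Need Σ_{k=1}^{K} δ^k ≥ (69−32)/(32−6) = 1.4231 at δ = 3/5.
At K = 5 the sum is 1.3834 < 1.4231; at K = 6 it is 1.4300 ≥ 1.4231.
So the minimum punishment length is K = 6.

6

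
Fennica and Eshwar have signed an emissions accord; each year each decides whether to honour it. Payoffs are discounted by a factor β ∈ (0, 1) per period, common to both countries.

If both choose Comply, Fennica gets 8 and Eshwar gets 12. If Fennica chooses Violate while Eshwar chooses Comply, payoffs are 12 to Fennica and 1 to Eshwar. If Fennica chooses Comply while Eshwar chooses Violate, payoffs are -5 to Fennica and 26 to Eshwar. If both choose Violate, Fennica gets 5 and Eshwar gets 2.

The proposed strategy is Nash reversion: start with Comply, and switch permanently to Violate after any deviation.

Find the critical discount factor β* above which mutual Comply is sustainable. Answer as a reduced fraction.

For Fennica: deviation gain 12−8 = 4, per-period punishment loss 8−5 = 3. IC gives β ≥ 4/7.
For Eshwar: gain 14, loss 10 per period, so β ≥ 14/24 = 7/12.
The tighter constraint is Eshwar's, so cooperation needs β ≥ 7/12.

7/12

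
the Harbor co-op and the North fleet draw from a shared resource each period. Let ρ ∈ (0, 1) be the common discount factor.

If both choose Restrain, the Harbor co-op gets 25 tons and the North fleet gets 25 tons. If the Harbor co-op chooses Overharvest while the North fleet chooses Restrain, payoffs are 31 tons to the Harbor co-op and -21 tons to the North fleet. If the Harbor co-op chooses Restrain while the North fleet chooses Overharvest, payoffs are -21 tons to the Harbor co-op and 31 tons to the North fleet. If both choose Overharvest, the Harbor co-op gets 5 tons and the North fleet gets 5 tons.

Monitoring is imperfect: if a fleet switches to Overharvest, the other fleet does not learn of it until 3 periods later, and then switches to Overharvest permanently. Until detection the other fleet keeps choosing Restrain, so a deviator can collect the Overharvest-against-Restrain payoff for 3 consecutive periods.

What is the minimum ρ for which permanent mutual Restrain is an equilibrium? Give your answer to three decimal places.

The best deviation is to choose Overharvest for all 3 undetected periods, earning 31 each, then 5 forever once detected.
Deviation value: 31(1−ρ^3)/(1−ρ) + 5ρ^3/(1−ρ); cooperation value: 25/(1−ρ).
IC: 25 ≥ 31(1−ρ^3) + 5ρ^3 = 31 − 26ρ^3.
So ρ^3 ≥ 6/26 = 3/13, giving ρ ≥ (3/13)^(1/3) ≈ 0.613.

0.613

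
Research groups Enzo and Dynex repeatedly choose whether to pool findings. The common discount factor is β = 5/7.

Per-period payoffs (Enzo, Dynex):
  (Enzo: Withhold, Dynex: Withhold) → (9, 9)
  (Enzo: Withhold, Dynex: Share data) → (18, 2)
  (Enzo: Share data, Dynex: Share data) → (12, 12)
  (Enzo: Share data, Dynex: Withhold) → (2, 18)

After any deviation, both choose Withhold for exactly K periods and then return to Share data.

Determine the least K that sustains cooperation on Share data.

5

Need Σ_{k=1}^{K} β^k ≥ (18−12)/(12−9) = 2.0000 at β = 5/7.
At K = 4 the sum is 1.8492 < 2.0000; at K = 5 it is 2.0352 ≥ 2.0000.
So the minimum punishment length is K = 5.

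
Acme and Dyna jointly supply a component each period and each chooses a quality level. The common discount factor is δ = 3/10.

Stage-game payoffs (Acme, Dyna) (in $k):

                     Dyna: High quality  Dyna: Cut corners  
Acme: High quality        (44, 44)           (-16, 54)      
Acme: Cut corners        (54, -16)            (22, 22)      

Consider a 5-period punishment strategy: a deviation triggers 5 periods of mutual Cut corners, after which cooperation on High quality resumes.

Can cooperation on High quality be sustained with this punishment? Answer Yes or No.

IC: δ+…+δ^5 ≥ (54−44)/(44−22) = 5/11.
At δ = 3/10: partial sum = 0.4275 < 0.4545. Cooperation not sustainable.

No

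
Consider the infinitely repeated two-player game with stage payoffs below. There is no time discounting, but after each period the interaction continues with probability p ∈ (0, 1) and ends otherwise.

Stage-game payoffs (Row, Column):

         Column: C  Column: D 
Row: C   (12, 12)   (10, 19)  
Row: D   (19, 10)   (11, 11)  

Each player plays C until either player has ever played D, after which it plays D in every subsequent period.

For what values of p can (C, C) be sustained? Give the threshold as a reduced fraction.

Expected cooperation value is 12 + p·12 + p²·12 + … = 12/(1−p); deviation gives 19 + p·11/(1−p).
12 ≥ 19(1−p) + 11p ⇒ 8p ≥ 7 ⇒ p ≥ 7/8.

7/8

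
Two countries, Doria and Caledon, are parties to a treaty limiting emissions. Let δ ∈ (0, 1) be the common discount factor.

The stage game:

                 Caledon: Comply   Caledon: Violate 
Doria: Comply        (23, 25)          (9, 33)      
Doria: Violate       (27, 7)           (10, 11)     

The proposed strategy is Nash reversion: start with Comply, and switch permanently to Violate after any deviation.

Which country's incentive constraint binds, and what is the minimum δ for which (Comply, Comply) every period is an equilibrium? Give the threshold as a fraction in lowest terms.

Doria: cooperation gives 23 each period; deviation gives 27 once then 10 forever.
  23/(1−δ) ≥ 27 + 10δ/(1−δ) ⇒ δ ≥ 4/17.
Caledon: cooperation gives 25 each period; deviation gives 33 once then 11 forever.
  δ ≥ 8/22 = 4/11.
Both must hold, so the binding constraint is Caledon's: δ ≥ 4/11.

Caledon; δ ≥ 4/11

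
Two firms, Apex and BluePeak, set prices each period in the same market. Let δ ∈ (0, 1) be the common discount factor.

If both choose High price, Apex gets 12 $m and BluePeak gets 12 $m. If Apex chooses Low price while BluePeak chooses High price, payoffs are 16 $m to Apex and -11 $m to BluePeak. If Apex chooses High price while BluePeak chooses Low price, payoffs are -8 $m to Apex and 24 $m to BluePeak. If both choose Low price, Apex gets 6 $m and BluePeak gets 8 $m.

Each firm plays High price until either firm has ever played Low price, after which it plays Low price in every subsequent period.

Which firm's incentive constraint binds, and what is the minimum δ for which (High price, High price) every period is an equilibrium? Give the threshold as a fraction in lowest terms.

BluePeak; δ ≥ 3/4

Apex's threshold: (16−12)/(16−6) = 2/5.
BluePeak's threshold: (24−12)/(24−8) = 3/4.
2/5 < 3/4, so BluePeak binds and δ* = 3/4.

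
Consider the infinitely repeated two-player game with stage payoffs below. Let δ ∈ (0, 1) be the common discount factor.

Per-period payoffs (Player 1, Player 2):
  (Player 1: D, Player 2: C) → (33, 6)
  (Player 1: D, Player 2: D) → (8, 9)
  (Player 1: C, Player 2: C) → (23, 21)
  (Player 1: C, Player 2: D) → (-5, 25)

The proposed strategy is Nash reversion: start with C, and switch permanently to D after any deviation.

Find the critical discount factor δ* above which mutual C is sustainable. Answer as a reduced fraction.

For Player 1: deviation gain 33−23 = 10, per-period punishment loss 23−8 = 15. IC gives δ ≥ 10/25 = 2/5.
For Player 2: gain 4, loss 12 per period, so δ ≥ 4/16 = 1/4.
The tighter constraint is Player 1's, so cooperation needs δ ≥ 2/5.

2/5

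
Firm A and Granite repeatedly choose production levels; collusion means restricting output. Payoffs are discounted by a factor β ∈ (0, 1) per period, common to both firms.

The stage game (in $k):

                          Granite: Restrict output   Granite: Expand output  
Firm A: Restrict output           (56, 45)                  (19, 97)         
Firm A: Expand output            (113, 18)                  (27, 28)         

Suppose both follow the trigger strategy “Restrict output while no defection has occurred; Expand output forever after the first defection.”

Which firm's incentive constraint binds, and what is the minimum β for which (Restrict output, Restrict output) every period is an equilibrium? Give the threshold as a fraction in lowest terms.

For Firm A: deviation gain 113−56 = 57, per-period punishment loss 56−27 = 29. IC gives β ≥ 57/86.
For Granite: gain 52, loss 17 per period, so β ≥ 52/69.
The tighter constraint is Granite's, so cooperation needs β ≥ 52/69.

Granite; β ≥ 52/69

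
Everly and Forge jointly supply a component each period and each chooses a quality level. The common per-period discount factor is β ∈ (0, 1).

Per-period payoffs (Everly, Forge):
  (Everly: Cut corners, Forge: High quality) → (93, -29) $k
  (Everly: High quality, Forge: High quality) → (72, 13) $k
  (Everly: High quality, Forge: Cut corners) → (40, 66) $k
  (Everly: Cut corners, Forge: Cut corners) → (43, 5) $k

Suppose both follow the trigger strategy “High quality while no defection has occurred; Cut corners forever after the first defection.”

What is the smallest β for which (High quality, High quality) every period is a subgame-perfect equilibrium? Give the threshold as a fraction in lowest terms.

53/61

For Everly: deviation gain 93−72 = 21, per-period punishment loss 72−43 = 29. IC gives β ≥ 21/50.
For Forge: gain 53, loss 8 per period, so β ≥ 53/61.
The tighter constraint is Forge's, so cooperation needs β ≥ 53/61.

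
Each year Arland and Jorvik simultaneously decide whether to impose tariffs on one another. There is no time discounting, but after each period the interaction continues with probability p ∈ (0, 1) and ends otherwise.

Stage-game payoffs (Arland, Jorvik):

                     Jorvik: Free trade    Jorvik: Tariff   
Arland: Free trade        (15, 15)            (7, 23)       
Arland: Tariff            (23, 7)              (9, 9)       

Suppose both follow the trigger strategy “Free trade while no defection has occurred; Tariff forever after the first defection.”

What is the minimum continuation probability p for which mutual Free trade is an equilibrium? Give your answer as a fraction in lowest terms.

4/7

With no time discounting, the continuation probability p plays the role of the discount factor.
Grim-trigger IC: 15/(1−p) ≥ 23 + 9p/(1−p) ⇒ p ≥ (23−15)/(23−9) = 4/7.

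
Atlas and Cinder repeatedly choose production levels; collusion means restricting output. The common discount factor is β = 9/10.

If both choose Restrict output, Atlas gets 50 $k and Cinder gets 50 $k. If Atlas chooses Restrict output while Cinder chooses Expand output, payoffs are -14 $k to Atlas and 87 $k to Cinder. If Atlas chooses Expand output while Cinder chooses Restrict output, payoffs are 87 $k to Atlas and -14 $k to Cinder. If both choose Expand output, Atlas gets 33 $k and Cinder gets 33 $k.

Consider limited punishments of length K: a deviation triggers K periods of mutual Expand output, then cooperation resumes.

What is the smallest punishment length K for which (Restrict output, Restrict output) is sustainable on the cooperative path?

3

IC: β(1−β^K)/(1−β) ≥ (87−50)/(50−33) = 37/17.
With β = 9/10: need 1 − β^K ≥ 37/17·(1−9/10)/(9/10), i.e. β^K ≤ 0.7582.
Since (9/10)^2 = 0.8100 and (9/10)^3 = 0.7290, the smallest such K is 3.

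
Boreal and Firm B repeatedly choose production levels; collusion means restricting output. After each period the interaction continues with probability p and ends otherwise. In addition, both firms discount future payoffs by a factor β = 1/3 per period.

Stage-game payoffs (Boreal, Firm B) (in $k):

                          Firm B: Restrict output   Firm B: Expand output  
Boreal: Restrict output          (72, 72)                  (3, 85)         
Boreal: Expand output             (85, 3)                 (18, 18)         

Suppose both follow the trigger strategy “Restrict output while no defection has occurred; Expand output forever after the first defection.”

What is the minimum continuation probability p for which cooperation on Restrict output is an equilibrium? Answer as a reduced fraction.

Expected continuation weight on next period's payoff is β·p = 1/3·p, which plays the role of the discount factor.
Cooperation requires 1/3·p ≥ (85−72)/(85−18) = 13/67, hence p ≥ 39/67.

39/67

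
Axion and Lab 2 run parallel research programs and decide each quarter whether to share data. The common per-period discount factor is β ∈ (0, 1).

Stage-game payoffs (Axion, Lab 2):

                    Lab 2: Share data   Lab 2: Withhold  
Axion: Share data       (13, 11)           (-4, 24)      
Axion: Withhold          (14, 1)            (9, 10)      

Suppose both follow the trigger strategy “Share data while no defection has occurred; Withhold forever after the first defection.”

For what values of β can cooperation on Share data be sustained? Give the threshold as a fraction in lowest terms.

13/14

For Axion: deviation gain 14−13 = 1, per-period punishment loss 13−9 = 4. IC gives β ≥ 1/5.
For Lab 2: gain 13, loss 1 per period, so β ≥ 13/14.
The tighter constraint is Lab 2's, so cooperation needs β ≥ 13/14.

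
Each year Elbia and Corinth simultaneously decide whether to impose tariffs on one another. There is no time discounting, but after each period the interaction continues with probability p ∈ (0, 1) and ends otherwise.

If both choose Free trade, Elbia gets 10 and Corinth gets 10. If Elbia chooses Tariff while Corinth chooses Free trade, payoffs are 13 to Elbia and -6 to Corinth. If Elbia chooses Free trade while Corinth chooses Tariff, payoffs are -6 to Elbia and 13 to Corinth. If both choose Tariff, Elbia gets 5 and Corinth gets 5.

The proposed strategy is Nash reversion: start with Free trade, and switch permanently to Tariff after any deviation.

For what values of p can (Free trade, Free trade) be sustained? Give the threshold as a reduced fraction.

With no time discounting, the continuation probability p plays the role of the discount factor.
Grim-trigger IC: 10/(1−p) ≥ 13 + 5p/(1−p) ⇒ p ≥ (13−10)/(13−5) = 3/8.

3/8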